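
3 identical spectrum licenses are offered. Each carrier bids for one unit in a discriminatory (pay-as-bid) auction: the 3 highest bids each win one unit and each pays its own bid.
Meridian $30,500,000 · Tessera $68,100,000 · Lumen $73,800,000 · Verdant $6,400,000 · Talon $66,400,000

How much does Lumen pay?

Sorting: 73,800,000 (Lumen), 68,100,000 (Tessera), 66,400,000 (Talon), 30,500,000 (Meridian), 6,400,000 (Verdant)
The 3 highest are Lumen, Tessera, Talon.
Lumen wins → own bid $73,800,000.

Lumen pays $73,800,000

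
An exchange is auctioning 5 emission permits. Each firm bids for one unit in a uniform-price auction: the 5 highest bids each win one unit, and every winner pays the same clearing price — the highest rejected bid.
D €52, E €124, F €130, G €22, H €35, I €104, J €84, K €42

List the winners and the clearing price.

Sorting: 130 (F), 124 (E), 104 (I), 84 (J), 52 (D), 42 (K), 35 (H), …
The 5 highest are F, E, I, J, D.
Highest unsuccessful bid: €42 → clearing price.

F, E, I, J, D; each pays €42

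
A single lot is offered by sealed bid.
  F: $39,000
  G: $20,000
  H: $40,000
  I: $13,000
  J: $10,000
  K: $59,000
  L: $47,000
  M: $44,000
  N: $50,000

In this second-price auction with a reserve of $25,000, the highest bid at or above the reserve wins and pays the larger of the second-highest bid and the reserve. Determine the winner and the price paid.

K pays $50,000

Second-price auction with a reserve of $25,000: the highest bid at or above the reserve wins and pays the larger of the second-highest bid and the reserve.
Sorting bids: 59,000 (K) > 50,000 (N) > 47,000 (L) > 44,000 (M) > 40,000 (H) > 39,000 (F) > …
K has the top bid at or above the reserve ($59,000).
Second-highest bid $50,000 exceeds the reserve $25,000 → payment $50,000.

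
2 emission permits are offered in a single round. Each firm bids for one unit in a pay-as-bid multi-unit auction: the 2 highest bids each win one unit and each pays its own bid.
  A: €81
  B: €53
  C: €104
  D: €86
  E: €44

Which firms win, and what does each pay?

Bids ranked high→low: 104 (C), 86 (D), 81 (A), 53 (B), …
Winners (2 units): C, D.
Each winner pays its own bid: C €104, D €86.

C €104, D €86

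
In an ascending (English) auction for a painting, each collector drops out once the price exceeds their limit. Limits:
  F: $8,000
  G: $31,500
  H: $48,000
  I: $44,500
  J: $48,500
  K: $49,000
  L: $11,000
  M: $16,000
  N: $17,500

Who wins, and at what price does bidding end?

Ascending (English) auction: the price rises until one bidder remains; the winner pays the price at which the last rival dropped out.
Limits in order: 49,000 (K) > 48,500 (J) > 48,000 (H) > 44,500 (I) > 31,500 (G) > 17,500 (N) > …
Bidding ends when J exits at $48,500; K takes it.

K wins at $48,500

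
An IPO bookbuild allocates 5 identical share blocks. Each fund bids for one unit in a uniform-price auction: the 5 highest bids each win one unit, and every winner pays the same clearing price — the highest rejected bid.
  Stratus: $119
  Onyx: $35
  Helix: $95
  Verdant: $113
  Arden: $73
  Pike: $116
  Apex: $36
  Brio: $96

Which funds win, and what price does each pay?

Sorting: 119 (Stratus), 116 (Pike), 113 (Verdant), 96 (Brio), 95 (Helix), 73 (Arden), 36 (Apex), …
Top 5: Stratus, Pike, Verdant, Brio, Helix.
Clearing price = highest rejected bid = $73.

Stratus, Pike, Verdant, Brio, Helix; each pays $73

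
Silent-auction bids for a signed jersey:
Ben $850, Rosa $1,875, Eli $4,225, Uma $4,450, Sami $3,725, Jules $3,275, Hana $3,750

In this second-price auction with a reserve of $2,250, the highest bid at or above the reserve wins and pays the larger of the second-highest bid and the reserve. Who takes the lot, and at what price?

Bids ranked: 4,450 (Uma) > 4,225 (Eli) > 3,750 (Hana) > 3,725 (Sami) > 3,275 (Jules) > 1,875 (Rosa) > …
Uma has the top bid at or above the reserve ($4,450).
max(second-highest $4,225, reserve $2,250) = $4,225; the reserve does not bind.

Uma pays $4,225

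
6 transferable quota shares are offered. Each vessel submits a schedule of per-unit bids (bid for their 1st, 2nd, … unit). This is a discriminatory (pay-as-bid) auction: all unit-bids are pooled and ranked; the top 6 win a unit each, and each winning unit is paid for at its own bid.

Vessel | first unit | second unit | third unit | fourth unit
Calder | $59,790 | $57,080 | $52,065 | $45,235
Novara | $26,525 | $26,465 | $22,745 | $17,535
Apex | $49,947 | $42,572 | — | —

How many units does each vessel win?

Pooled unit-bids ranked (top 6): 59,790 (Calder-1), 57,080 (Calder-2), 52,065 (Calder-3), 49,947 (Apex-1), 45,235 (Calder-4), 42,572 (Apex-2)
Next rejected bid: $26,525 (not a price — pay-as-bid).
Allocation: Apex 2, Calder 4.

Apex 2, Calder 4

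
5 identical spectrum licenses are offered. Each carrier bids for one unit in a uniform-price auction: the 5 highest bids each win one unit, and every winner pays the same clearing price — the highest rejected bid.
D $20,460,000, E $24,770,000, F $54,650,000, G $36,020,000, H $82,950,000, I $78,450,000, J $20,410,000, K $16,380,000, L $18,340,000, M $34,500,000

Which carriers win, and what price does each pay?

Sorting: 82,950,000 (H), 78,450,000 (I), 54,650,000 (F), 36,020,000 (G), 34,500,000 (M), 24,770,000 (E), 20,460,000 (D), …
The 5 highest are H, I, F, G, M.
First losing bid is E's $24,770,000, which sets the uniform price.

H, I, F, G, M; each pays $24,770,000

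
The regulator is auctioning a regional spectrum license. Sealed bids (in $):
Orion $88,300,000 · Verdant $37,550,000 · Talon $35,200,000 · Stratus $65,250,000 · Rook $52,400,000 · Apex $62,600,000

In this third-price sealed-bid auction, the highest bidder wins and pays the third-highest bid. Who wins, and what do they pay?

Bids ranked: 88,300,000 (Orion) > 65,250,000 (Stratus) > 62,600,000 (Apex) > 52,400,000 (Rook) > 37,550,000 (Verdant) > 35,200,000 (Talon)
Orion is highest; pays the third-highest bid, $62,600,000.

Orion pays $62,600,000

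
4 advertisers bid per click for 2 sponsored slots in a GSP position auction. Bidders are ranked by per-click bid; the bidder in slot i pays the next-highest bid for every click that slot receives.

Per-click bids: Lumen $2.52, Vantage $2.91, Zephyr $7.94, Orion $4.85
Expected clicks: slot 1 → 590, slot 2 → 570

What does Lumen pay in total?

Sorting advertisers: $7.94 (Zephyr) > $4.85 (Orion) > $2.91 (Vantage) > …
Lumen ranks below slot 2 → no slot, pays nothing.

Lumen pays $0.00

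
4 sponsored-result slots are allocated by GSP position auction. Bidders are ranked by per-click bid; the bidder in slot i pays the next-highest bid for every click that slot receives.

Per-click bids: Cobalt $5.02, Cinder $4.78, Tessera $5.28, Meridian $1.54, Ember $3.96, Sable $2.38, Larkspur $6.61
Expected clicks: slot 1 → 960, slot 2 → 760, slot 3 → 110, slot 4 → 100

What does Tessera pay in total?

Ranked by bid: $6.61 (Larkspur) > $5.28 (Tessera) > $5.02 (Cobalt) > $4.78 (Cinder) > $3.96 (Ember) > …
Tessera holds slot 2 → pays next bid $5.02 × 760 clicks = $3815.20.

Tessera pays $3815.20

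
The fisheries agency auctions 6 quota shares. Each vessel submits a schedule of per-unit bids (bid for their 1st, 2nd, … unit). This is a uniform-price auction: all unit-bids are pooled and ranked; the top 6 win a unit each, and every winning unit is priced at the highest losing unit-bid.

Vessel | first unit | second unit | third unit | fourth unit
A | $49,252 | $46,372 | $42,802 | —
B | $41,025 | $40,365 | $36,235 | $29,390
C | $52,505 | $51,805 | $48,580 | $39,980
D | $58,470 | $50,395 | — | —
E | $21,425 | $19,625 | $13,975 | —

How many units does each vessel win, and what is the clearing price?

All unit-bids, highest first — top 6: 58,470 (D-1), 52,505 (C-1), 51,805 (C-2), 50,395 (D-2), 49,252 (A-1), 48,580 (C-3)
Highest rejected unit-bid = $46,372.
Allocation: A 1, C 3, D 2.

A 1, C 3, D 2; clearing price $46,372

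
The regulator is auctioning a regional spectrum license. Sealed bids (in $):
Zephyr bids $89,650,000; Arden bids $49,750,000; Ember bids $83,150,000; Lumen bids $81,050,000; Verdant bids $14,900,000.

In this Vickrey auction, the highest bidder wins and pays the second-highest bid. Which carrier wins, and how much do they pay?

Zephyr pays $83,150,000

Sorting bids: 89,650,000 (Zephyr) > 83,150,000 (Ember) > 81,050,000 (Lumen) > 49,750,000 (Arden) > 14,900,000 (Verdant)
Zephyr is highest; pays the second-highest bid, $83,150,000.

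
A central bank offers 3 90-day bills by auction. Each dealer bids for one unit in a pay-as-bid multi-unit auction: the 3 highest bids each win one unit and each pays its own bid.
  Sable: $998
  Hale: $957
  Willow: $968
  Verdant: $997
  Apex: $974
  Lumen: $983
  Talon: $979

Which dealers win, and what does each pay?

Sable $998, Verdant $997, Lumen $983

Ordering the bids: 998 (Sable), 997 (Verdant), 983 (Lumen), 979 (Talon), 974 (Apex), …
The 3 highest are Sable, Verdant, Lumen.
Each winner pays its own bid: Sable $998, Verdant $997, Lumen $983.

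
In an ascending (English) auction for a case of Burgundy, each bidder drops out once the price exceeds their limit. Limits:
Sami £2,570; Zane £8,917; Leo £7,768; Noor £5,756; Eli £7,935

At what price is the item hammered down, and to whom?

Ascending (English) auction: the price rises until one bidder remains; the winner pays the price at which the last rival dropped out.
Sorting limits: 8,917 (Zane) > 7,935 (Eli) > 7,768 (Leo) > 5,756 (Noor) > 2,570 (Sami)
Bidding ends when Eli exits at £7,935; Zane takes it.

Zane wins at £7,935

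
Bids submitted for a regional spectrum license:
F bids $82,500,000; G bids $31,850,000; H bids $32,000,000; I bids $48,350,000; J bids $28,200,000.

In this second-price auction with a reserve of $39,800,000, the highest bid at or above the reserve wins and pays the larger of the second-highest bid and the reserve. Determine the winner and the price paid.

F pays $48,350,000

Rule: the highest bid at or above the reserve wins and pays the larger of the second-highest bid and the reserve.
Bids ranked: 82,500,000 (F) > 48,350,000 (I) > 32,000,000 (H) > 31,850,000 (G) > 28,200,000 (J)
Highest eligible bid: F at $82,500,000.
Second-highest bid $48,350,000 exceeds the reserve $39,800,000 → payment $48,350,000.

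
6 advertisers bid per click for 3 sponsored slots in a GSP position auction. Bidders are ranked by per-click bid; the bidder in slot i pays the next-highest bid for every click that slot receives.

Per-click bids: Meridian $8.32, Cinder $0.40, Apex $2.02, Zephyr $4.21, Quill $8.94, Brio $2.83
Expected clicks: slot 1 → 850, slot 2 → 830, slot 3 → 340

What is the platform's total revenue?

Total revenue: $11528.50

Ranked by bid: $8.94 (Quill) > $8.32 (Meridian) > $4.21 (Zephyr) > $2.83 (Brio) > …
Slot 1: Quill pays $8.32 × 850 = $7072.00
Slot 2: Meridian pays $4.21 × 830 = $3494.30
Slot 3: Zephyr pays $2.83 × 340 = $962.20
Total = $11528.50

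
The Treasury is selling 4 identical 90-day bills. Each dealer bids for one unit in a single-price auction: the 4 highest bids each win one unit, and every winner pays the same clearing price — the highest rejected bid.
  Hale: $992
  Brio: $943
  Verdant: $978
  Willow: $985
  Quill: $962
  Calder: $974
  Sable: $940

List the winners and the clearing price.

Hale, Willow, Verdant, Calder; each pays $962

Ordering the bids: 992 (Hale), 985 (Willow), 978 (Verdant), 974 (Calder), 962 (Quill), 943 (Brio), …
The 4 highest are Hale, Willow, Verdant, Calder.
Highest unsuccessful bid: $962 → clearing price.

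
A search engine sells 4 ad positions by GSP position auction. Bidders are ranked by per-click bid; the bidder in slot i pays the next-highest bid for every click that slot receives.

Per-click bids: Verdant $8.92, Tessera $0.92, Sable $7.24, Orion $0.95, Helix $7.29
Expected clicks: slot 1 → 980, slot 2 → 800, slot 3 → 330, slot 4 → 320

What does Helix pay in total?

Helix pays $5792.00

Per-click bids in order: $8.92 (Verdant) > $7.29 (Helix) > $7.24 (Sable) > $0.95 (Orion) > $0.92 (Tessera)
Helix holds slot 2 → pays next bid $7.24 × 800 clicks = $5792.00.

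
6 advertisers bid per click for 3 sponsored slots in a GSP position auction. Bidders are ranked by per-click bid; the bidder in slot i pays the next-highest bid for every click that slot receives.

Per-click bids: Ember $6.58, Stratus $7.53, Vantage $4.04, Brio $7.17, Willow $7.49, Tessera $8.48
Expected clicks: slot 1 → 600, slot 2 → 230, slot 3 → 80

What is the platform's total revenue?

Ranked by bid: $8.48 (Tessera) > $7.53 (Stratus) > $7.49 (Willow) > $7.17 (Brio) > …
Slot 1: Tessera pays $7.53 × 600 = $4518.00
Slot 2: Stratus pays $7.49 × 230 = $1722.70
Slot 3: Willow pays $7.17 × 80 = $573.60
Total = $6814.30

Total revenue: $6814.30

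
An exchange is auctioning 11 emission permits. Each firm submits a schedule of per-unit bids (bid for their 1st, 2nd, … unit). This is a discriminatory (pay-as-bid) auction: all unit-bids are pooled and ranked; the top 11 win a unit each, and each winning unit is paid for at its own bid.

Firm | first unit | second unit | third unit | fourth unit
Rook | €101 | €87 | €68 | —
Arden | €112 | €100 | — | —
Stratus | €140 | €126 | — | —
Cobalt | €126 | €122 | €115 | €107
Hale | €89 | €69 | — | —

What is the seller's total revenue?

Pooled unit-bids ranked (top 11): 140 (Stratus-1), 126 (Stratus-2), 126 (Cobalt-1), 122 (Cobalt-2), 115 (Cobalt-3), 112 (Arden-1), 107 (Cobalt-4), 101 (Rook-1), 100 (Arden-2), 89 (Hale-1), 87 (Rook-2)
Next rejected bid: €69 (not a price — pay-as-bid).
Each winning unit pays its own bid.
Revenue = 140 + 126 + 126 + 122 + 115 + 112 + 107 + 101 + 100 + 89 + 87 = €1,225.

Total revenue: €1,225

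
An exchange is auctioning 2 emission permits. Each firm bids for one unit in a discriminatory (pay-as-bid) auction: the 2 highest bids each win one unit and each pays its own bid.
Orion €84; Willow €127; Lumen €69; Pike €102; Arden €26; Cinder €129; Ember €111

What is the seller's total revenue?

Total revenue: €256

Ordering the bids: 129 (Cinder), 127 (Willow), 111 (Ember), 102 (Pike), …
Winners (2 units): Cinder, Willow.
Total revenue = 129 + 127 = €256.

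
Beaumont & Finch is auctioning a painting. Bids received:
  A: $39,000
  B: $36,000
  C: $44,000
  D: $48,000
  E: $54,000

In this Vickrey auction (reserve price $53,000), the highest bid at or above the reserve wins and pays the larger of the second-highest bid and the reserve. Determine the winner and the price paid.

E pays $53,000

Bids in order: 54,000 (E) > 48,000 (D) > 44,000 (C) > 39,000 (A) > 36,000 (B)
E has the top bid at or above the reserve ($54,000).
max(second-highest $48,000, reserve $53,000) = $53,000.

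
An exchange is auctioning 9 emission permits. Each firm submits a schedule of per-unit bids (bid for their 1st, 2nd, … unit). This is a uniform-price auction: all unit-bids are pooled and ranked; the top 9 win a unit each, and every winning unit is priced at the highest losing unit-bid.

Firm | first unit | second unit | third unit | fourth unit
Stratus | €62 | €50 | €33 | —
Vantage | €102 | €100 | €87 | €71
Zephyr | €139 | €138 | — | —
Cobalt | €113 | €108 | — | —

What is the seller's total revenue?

All unit-bids, highest first — top 9: 139 (Zephyr-1), 138 (Zephyr-2), 113 (Cobalt-1), 108 (Cobalt-2), 102 (Vantage-1), 100 (Vantage-2), 87 (Vantage-3), 71 (Vantage-4), 62 (Stratus-1)
Highest rejected unit-bid = €50.
Allocation: Cobalt 2, Stratus 1, Vantage 4, Zephyr 2. Every unit priced at €50.
Revenue = 9 × 50 = €450.

Total revenue: €450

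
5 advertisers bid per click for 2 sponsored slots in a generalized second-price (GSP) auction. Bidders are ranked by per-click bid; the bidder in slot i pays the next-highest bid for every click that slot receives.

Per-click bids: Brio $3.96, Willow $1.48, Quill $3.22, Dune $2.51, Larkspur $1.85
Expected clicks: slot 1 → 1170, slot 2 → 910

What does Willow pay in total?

Per-click bids in order: $3.96 (Brio) > $3.22 (Quill) > $2.51 (Dune) > …
Willow ranks below slot 2 → no slot, pays nothing.

Willow pays $0.00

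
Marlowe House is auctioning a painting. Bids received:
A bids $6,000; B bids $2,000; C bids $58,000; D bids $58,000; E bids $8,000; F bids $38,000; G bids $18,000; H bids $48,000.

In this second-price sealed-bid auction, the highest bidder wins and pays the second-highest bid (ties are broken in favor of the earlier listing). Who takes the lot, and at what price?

C pays $58,000

Rule: the highest bidder wins and pays the second-highest bid.
Sorting bids: 58,000 (C) > 58,000 (D) > 48,000 (H) > 38,000 (F) > 18,000 (G) > 8,000 (E) > …
C and D tie at $58,000; tie-break gives it to C.
Second-price: C pays D's bid of $58,000.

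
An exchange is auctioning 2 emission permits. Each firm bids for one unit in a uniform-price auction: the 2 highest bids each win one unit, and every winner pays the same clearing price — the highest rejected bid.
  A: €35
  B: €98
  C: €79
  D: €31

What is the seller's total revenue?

Total revenue: €70

Ordering the bids: 98 (B), 79 (C), 35 (A), 31 (D)
The 2 highest are B, C.
Clearing price = highest rejected bid = €35.
Total revenue = 2 × €35 = €70.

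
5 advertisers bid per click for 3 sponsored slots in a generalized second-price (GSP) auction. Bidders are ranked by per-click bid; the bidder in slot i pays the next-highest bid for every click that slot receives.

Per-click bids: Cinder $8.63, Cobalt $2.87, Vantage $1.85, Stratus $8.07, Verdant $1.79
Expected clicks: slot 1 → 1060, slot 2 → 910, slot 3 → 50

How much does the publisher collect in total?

Sorting advertisers: $8.63 (Cinder) > $8.07 (Stratus) > $2.87 (Cobalt) > $1.85 (Vantage) > …
Slot 1: Cinder pays $8.07 × 1060 = $8554.20
Slot 2: Stratus pays $2.87 × 910 = $2611.70
Slot 3: Cobalt pays $1.85 × 50 = $92.50
Total = $11258.40

Total revenue: $11258.40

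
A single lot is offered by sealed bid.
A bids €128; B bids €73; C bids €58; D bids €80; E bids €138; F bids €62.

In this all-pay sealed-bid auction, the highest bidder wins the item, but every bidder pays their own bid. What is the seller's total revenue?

Bids ranked: 138 (E) > 128 (A) > 80 (D) > 73 (B) > 62 (F) > 58 (C)
Every bidder forfeits their bid regardless of winning.
Revenue = 128 + 73 + 58 + 80 + 138 + 62 = €539.

Total revenue: €539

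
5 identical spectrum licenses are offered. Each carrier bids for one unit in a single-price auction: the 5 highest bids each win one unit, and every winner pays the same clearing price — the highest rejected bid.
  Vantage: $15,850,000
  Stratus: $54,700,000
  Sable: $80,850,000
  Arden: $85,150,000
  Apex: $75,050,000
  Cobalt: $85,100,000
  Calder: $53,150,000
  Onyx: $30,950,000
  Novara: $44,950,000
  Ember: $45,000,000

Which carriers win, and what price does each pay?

Arden, Cobalt, Sable, Apex, Stratus; each pays $53,150,000

Ordering the bids: 85,150,000 (Arden), 85,100,000 (Cobalt), 80,850,000 (Sable), 75,050,000 (Apex), 54,700,000 (Stratus), 53,150,000 (Calder), 45,000,000 (Ember), …
The 5 highest are Arden, Cobalt, Sable, Apex, Stratus.
First losing bid is Calder's $53,150,000, which sets the uniform price.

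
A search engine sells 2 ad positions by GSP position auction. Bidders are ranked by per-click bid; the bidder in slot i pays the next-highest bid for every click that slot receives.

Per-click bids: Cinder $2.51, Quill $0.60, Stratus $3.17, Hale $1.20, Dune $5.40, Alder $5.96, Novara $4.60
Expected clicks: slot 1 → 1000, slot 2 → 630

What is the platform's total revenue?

Total revenue: $8298.00

Sorting advertisers: $5.96 (Alder) > $5.40 (Dune) > $4.60 (Novara) > …
Slot 1: Alder pays $5.40 × 1000 = $5400.00
Slot 2: Dune pays $4.60 × 630 = $2898.00
Total = $8298.00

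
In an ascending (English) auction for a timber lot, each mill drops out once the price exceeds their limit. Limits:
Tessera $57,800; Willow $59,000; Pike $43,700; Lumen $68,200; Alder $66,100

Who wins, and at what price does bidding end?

Lumen wins at $66,100

Open ascending-bid auction: the price rises until one bidder remains; the winner pays the price at which the last rival dropped out.
Sorting limits: 68,200 (Lumen) > 66,100 (Alder) > 59,000 (Willow) > 57,800 (Tessera) > 43,700 (Pike)
Once the price passes $66,100, only Lumen is left; the hammer falls at Alder's limit of $66,100.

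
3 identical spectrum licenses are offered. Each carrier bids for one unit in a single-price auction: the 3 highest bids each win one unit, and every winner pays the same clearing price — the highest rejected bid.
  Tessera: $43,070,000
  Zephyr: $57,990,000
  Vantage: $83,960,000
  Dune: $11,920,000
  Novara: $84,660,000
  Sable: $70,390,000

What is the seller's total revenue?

Total revenue: $173,970,000

Sorting: 84,660,000 (Novara), 83,960,000 (Vantage), 70,390,000 (Sable), 57,990,000 (Zephyr), 43,070,000 (Tessera), …
The 3 highest are Novara, Vantage, Sable.
Highest unsuccessful bid: $57,990,000 → clearing price.
Total revenue = 3 × $57,990,000 = $173,970,000.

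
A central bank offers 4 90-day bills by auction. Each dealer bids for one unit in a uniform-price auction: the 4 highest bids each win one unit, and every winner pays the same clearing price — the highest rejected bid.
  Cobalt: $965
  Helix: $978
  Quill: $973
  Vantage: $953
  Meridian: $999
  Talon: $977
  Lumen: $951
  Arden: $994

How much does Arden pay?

Sorting: 999 (Meridian), 994 (Arden), 978 (Helix), 977 (Talon), 973 (Quill), 965 (Cobalt), …
Top 4: Meridian, Arden, Helix, Talon.
Clearing price = highest rejected bid = $973.
Arden wins → pays $973.

Arden pays $973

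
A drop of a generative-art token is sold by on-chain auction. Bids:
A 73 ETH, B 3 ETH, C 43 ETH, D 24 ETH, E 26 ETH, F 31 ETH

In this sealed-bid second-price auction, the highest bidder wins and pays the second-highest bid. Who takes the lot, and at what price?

Bids in order: 73 (A) > 43 (C) > 31 (F) > 26 (E) > 24 (D) > 3 (B)
Second-price: A pays C's bid of 43 ETH.

A pays 43 ETH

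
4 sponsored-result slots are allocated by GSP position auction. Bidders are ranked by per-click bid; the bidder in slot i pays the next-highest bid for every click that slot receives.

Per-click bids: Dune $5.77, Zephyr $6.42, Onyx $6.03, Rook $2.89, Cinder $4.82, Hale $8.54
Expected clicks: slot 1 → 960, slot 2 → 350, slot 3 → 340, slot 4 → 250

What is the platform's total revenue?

Total revenue: $11440.50

Ranked by bid: $8.54 (Hale) > $6.42 (Zephyr) > $6.03 (Onyx) > $5.77 (Dune) > $4.82 (Cinder) > …
Slot 1: Hale pays $6.42 × 960 = $6163.20
Slot 2: Zephyr pays $6.03 × 350 = $2110.50
Slot 3: Onyx pays $5.77 × 340 = $1961.80
Slot 4: Dune pays $4.82 × 250 = $1205.00
Total = $11440.50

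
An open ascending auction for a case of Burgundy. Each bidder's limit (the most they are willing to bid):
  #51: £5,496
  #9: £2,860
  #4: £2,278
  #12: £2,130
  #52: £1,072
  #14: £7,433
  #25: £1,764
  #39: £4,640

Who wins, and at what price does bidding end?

#14 wins at £5,496

Limits in order: 7,433 (#14) > 5,496 (#51) > 4,640 (#39) > 2,860 (#9) > 2,278 (#4) > 2,130 (#12) > …
Once the price passes £5,496, only #14 is left; the hammer falls at #51's limit of £5,496.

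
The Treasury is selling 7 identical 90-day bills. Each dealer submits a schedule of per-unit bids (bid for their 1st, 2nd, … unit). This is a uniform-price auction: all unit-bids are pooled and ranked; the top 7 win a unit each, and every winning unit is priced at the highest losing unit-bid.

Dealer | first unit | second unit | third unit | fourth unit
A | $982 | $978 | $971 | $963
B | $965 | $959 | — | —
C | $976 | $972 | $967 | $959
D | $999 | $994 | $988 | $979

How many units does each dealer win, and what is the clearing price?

A 2, C 1, D 4; clearing price $972

Merging the schedules and taking the best 7: 999 (D-1), 994 (D-2), 988 (D-3), 982 (A-1), 979 (D-4), 978 (A-2), 976 (C-1)
Highest rejected unit-bid = $972.
Allocation: A 2, C 1, D 4.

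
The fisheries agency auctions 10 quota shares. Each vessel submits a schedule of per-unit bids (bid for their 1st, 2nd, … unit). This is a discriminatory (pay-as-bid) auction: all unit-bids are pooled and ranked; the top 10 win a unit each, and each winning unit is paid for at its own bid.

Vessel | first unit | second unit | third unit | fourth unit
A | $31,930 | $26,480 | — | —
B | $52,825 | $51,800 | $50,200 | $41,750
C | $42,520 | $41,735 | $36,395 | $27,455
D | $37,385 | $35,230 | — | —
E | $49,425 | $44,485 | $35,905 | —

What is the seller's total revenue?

All unit-bids, highest first — top 10: 52,825 (B-1), 51,800 (B-2), 50,200 (B-3), 49,425 (E-1), 44,485 (E-2), 42,520 (C-1), 41,750 (B-4), 41,735 (C-2), 37,385 (D-1), 36,395 (C-3)
Next rejected bid: $35,905 (not a price — pay-as-bid).
Each winning unit pays its own bid.
Revenue = 52,825 + 51,800 + 50,200 + 49,425 + 44,485 + 42,520 + 41,750 + 41,735 + 37,385 + 36,395 = $448,520.

Total revenue: $448,520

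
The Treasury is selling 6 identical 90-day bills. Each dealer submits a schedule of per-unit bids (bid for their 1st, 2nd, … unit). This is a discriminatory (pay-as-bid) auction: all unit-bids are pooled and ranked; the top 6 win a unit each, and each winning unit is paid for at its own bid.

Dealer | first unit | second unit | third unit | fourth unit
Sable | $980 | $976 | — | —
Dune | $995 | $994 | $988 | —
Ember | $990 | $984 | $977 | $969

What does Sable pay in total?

All unit-bids, highest first — top 6: 995 (Dune-1), 994 (Dune-2), 990 (Ember-1), 988 (Dune-3), 984 (Ember-2), 980 (Sable-1)
Next rejected bid: $977 (not a price — pay-as-bid).
Sable's winning unit-bids: 980 = $980.

Sable pays $980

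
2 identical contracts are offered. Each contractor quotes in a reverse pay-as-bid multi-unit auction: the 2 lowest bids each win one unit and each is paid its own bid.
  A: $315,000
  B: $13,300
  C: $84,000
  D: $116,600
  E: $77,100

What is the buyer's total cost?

Sorting: 13,300 (B), 77,100 (E), 84,000 (C), 116,600 (D), …
The 2 lowest are B, E.
Total cost = 13,300 + 77,100 = $90,400.

Total cost: $90,400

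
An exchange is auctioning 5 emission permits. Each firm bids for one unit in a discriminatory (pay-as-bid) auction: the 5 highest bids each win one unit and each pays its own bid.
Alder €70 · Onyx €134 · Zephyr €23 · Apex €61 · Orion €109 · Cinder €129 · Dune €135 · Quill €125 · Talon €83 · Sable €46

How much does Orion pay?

Orion pays €109

Bids ranked high→low: 135 (Dune), 134 (Onyx), 129 (Cinder), 125 (Quill), 109 (Orion), 83 (Talon), 70 (Alder), …
The 5 highest are Dune, Onyx, Cinder, Quill, Orion.
Orion wins → own bid €109.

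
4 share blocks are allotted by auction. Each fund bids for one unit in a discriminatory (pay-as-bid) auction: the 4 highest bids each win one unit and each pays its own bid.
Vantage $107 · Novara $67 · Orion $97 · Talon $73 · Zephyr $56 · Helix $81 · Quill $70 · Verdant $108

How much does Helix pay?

Sorting: 108 (Verdant), 107 (Vantage), 97 (Orion), 81 (Helix), 73 (Talon), 70 (Quill), …
Top 4: Verdant, Vantage, Orion, Helix.
Helix wins → own bid $81.

Helix pays $81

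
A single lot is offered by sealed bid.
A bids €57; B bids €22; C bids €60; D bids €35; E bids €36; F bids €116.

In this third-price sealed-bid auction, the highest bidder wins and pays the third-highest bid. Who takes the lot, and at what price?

F pays €57

Bids in order: 116 (F) > 60 (C) > 57 (A) > 36 (E) > 35 (D) > 22 (B)
F is highest; pays the third-highest bid, €57.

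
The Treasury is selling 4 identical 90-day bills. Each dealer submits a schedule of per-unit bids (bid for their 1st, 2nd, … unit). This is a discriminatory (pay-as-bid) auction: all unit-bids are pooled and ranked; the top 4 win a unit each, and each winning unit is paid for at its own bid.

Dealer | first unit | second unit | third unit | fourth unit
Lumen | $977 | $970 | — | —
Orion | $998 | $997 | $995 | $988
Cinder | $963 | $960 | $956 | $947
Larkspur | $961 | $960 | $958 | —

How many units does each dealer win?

All unit-bids, highest first — top 4: 998 (Orion-1), 997 (Orion-2), 995 (Orion-3), 988 (Orion-4)
Next rejected bid: $977 (not a price — pay-as-bid).
Allocation: Orion 4.

Orion 4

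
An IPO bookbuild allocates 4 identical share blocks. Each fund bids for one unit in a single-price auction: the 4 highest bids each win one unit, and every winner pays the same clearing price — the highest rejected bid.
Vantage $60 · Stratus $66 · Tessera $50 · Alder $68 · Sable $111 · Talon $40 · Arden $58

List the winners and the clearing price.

Sorting: 111 (Sable), 68 (Alder), 66 (Stratus), 60 (Vantage), 58 (Arden), 50 (Tessera), …
Top 4: Sable, Alder, Stratus, Vantage.
Highest unsuccessful bid: $58 → clearing price.

Sable, Alder, Stratus, Vantage; each pays $58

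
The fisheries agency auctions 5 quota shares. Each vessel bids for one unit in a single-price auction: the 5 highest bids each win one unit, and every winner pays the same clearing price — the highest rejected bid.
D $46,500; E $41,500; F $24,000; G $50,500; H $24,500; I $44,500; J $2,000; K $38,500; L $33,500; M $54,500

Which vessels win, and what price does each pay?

Bids ranked high→low: 54,500 (M), 50,500 (G), 46,500 (D), 44,500 (I), 41,500 (E), 38,500 (K), 33,500 (L), …
The 5 highest are M, G, D, I, E.
Highest unsuccessful bid: $38,500 → clearing price.

M, G, D, I, E; each pays $38,500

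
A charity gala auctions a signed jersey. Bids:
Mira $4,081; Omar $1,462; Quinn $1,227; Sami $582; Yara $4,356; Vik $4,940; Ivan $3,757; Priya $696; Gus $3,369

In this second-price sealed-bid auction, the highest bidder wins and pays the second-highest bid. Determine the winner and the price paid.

Bids ranked: 4,940 (Vik) > 4,356 (Yara) > 4,081 (Mira) > 3,757 (Ivan) > 3,369 (Gus) > 1,462 (Omar) > …
Second-price: Vik pays Yara's bid of $4,356.

Vik pays $4,356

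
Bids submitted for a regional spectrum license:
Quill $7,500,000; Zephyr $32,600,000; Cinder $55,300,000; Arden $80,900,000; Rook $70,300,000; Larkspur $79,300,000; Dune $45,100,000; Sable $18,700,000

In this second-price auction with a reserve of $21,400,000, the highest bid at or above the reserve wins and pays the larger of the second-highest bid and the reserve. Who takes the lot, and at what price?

Rule: the highest bid at or above the reserve wins and pays the larger of the second-highest bid and the reserve.
Bids ranked: 80,900,000 (Arden) > 79,300,000 (Larkspur) > 70,300,000 (Rook) > 55,300,000 (Cinder) > 45,100,000 (Dune) > 32,600,000 (Zephyr) > …
Arden has the top bid at or above the reserve ($80,900,000).
Second-highest bid $79,300,000 exceeds the reserve $21,400,000 → payment $79,300,000.

Arden pays $79,300,000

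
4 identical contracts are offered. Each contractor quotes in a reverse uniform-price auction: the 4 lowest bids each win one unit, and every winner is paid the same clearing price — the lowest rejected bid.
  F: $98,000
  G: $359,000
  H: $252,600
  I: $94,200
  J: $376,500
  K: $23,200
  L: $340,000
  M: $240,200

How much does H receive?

Ordering the bids: 23,200 (K), 94,200 (I), 98,000 (F), 240,200 (M), 252,600 (H), 340,000 (L), …
Winners (4 units): K, I, F, M.
First losing bid is H's $252,600, which sets the uniform price.
H does not win → is paid $0.

H is paid $0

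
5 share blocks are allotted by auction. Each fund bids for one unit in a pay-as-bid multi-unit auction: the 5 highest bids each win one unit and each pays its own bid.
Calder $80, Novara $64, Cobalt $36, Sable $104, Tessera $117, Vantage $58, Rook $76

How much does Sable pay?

Sable pays $104

Sorting: 117 (Tessera), 104 (Sable), 80 (Calder), 76 (Rook), 64 (Novara), 58 (Vantage), 36 (Cobalt)
Top 5: Tessera, Sable, Calder, Rook, Novara.
Sable wins → own bid $104.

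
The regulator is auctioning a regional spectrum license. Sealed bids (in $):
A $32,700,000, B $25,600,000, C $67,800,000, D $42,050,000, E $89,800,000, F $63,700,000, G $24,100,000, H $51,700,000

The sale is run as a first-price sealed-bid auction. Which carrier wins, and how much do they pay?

E pays $89,800,000

Bids ranked: 89,800,000 (E) > 67,800,000 (C) > 63,700,000 (F) > 51,700,000 (H) > 42,050,000 (D) > 32,700,000 (A) > …
First-price: E pays what they bid, $89,800,000.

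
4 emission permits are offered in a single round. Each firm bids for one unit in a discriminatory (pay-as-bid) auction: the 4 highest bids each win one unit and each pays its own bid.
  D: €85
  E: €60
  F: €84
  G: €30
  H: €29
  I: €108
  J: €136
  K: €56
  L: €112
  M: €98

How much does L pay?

L pays €112

Bids ranked high→low: 136 (J), 112 (L), 108 (I), 98 (M), 85 (D), 84 (F), …
The 4 highest are J, L, I, M.
L wins → own bid €112.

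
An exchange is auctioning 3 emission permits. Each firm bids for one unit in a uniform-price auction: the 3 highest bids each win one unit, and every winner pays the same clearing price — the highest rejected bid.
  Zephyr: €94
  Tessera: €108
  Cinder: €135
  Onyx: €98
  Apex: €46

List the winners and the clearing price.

Bids ranked high→low: 135 (Cinder), 108 (Tessera), 98 (Onyx), 94 (Zephyr), 46 (Apex)
Winners (3 units): Cinder, Tessera, Onyx.
First losing bid is Zephyr's €94, which sets the uniform price.

Cinder, Tessera, Onyx; each pays €94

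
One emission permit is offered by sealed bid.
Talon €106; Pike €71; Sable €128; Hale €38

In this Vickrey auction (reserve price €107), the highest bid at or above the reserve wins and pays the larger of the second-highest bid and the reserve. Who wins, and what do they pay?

Rule: the highest bid at or above the reserve wins and pays the larger of the second-highest bid and the reserve.
Bids in order: 128 (Sable) > 106 (Talon) > 71 (Pike) > 38 (Hale)
Highest eligible bid: Sable at €128.
max(second-highest €106, reserve €107) = €107.

Sable pays €107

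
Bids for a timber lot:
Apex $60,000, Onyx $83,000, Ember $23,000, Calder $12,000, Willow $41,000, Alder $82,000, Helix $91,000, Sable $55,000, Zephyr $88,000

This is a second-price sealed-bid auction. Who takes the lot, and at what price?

Helix pays $88,000

Bids in order: 91,000 (Helix) > 88,000 (Zephyr) > 83,000 (Onyx) > 82,000 (Alder) > 60,000 (Apex) > 55,000 (Sable) > …
Helix is highest; pays the second-highest bid, $88,000.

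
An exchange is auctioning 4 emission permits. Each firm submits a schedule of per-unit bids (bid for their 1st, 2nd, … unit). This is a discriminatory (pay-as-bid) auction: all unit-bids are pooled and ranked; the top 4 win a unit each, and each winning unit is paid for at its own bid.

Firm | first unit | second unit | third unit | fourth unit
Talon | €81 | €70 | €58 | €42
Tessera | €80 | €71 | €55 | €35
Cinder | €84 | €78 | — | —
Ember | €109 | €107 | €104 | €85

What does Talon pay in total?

Talon pays €0

Merging the schedules and taking the best 4: 109 (Ember-1), 107 (Ember-2), 104 (Ember-3), 85 (Ember-4)
Next rejected bid: €84 (not a price — pay-as-bid).
Talon wins no units.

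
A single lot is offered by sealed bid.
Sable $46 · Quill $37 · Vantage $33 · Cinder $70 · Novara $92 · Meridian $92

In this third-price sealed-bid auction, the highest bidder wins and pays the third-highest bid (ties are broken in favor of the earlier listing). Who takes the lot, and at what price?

Novara pays $70

Bids ranked: 92 (Novara) > 92 (Meridian) > 70 (Cinder) > 46 (Sable) > 37 (Quill) > 33 (Vantage)
Tie at $92 → Novara wins by tie-break.
Novara wins; payment is bid #3 in the ranking = $70.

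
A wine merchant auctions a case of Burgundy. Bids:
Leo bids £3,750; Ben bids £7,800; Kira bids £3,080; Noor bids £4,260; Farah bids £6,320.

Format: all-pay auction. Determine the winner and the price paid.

Ben pays £7,800

Bids in order: 7,800 (Ben) > 6,320 (Farah) > 4,260 (Noor) > 3,750 (Leo) > 3,080 (Kira)
Ben wins with the top bid; all bids are sunk regardless.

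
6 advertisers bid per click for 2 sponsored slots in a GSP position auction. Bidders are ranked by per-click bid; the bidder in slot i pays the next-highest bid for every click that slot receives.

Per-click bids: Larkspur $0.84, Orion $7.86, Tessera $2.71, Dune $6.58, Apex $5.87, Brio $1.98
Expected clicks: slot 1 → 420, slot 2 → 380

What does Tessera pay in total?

Sorting advertisers: $7.86 (Orion) > $6.58 (Dune) > $5.87 (Apex) > …
Tessera ranks below slot 2 → no slot, pays nothing.

Tessera pays $0.00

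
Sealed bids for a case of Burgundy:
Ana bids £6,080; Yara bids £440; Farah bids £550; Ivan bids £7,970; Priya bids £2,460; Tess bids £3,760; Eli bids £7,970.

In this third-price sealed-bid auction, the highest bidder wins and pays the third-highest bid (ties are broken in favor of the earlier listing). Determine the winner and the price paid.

Ivan pays £6,080

Bids ranked: 7,970 (Ivan) > 7,970 (Eli) > 6,080 (Ana) > 3,760 (Tess) > 2,460 (Priya) > 550 (Farah) > …
Tie at £7,970 → Ivan wins by tie-break.
Ivan wins; payment is bid #3 in the ranking = £6,080.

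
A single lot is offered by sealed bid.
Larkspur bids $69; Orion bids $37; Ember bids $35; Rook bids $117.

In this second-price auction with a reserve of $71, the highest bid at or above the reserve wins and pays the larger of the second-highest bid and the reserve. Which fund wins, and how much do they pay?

Second-price auction with a reserve of $71: the highest bid at or above the reserve wins and pays the larger of the second-highest bid and the reserve.
Sorting bids: 117 (Rook) > 69 (Larkspur) > 37 (Orion) > 35 (Ember)
Rook has the top bid at or above the reserve ($117).
Second-highest bid $69 is below the reserve $71, so the reserve binds → payment $71.

Rook pays $71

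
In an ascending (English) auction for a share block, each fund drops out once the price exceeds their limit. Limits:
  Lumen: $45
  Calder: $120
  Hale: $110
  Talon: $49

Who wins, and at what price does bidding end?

Sorting limits: 120 (Calder) > 110 (Hale) > 49 (Talon) > 45 (Lumen)
Hale is the last rival to drop out, at $110; Calder remains and wins at that price.

Calder wins at $110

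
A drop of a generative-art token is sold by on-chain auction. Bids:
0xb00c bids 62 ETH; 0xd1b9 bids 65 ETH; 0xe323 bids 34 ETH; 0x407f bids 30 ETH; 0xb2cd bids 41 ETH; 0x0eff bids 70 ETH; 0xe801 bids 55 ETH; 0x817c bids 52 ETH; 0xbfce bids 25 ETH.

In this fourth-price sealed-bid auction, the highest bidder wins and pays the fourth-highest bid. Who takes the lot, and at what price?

Bids in order: 70 (0x0eff) > 65 (0xd1b9) > 62 (0xb00c) > 55 (0xe801) > 52 (0x817c) > 41 (0xb2cd) > …
0x0eff is highest; pays the fourth-highest bid, 55 ETH.

0x0eff pays 55 ETH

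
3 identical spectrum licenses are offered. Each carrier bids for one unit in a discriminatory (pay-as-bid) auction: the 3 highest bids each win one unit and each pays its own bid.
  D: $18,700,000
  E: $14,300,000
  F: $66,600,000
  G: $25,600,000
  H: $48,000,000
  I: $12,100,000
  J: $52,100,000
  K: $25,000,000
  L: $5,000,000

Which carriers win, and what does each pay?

F $66,600,000, J $52,100,000, H $48,000,000

Sorting: 66,600,000 (F), 52,100,000 (J), 48,000,000 (H), 25,600,000 (G), 25,000,000 (K), …
Winners (3 units): F, J, H.
Each winner pays its own bid: F $66,600,000, J $52,100,000, H $48,000,000.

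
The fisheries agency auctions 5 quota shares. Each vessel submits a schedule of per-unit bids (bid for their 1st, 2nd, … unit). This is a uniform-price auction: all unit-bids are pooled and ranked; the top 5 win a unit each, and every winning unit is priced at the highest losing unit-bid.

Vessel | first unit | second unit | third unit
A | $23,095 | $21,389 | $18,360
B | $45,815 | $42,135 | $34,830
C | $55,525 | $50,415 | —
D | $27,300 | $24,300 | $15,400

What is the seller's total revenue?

Merging the schedules and taking the best 5: 55,525 (C-1), 50,415 (C-2), 45,815 (B-1), 42,135 (B-2), 34,830 (B-3)
Highest rejected unit-bid = $27,300.
Allocation: B 3, C 2. Every unit priced at $27,300.
Revenue = 5 × 27,300 = $136,500.

Total revenue: $136,500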